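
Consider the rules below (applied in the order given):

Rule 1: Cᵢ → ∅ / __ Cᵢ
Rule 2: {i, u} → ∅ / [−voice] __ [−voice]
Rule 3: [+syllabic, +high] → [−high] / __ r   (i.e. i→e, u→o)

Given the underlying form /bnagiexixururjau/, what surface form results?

Rule 1 (degemination): no segment meets the environment; /bnagiexixururjau/ is unchanged.
Rule 2 (high vowel syncope): /i/ is a high vowel flanked by voiceless consonants /x/ and /x/, so it deletes. /bnagiexixururjau/ → bnagiexxururjau.
Rule 3 (pre-rhotic lowering): /u/ is a high vowel immediately before /r/, so it lowers to [o]. /u/ is a high vowel immediately before /r/, so it lowers to [o]. /bnagiexxururjau/ → bnagiexxororjau.

bnagiexxororjau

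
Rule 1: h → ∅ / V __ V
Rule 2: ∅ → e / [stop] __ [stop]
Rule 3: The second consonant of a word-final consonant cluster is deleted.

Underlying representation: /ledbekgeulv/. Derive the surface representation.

ledebekegeul

Rule 1 (intervocalic h-deletion): no segment meets the environment; /ledbekgeulv/ is unchanged.
Rule 2 (stop-cluster e-epenthesis): /d/ and /b/ form a stop–stop cluster, so [e] is inserted between them. /k/ and /g/ form a stop–stop cluster, so [e] is inserted between them. /ledbekgeulv/ → ledebekegeulv.
Rule 3 (final cluster simplification): /v/ is the second consonant of a word-final cluster /lv/, so it deletes. /ledebekegeulv/ → ledebekegeul.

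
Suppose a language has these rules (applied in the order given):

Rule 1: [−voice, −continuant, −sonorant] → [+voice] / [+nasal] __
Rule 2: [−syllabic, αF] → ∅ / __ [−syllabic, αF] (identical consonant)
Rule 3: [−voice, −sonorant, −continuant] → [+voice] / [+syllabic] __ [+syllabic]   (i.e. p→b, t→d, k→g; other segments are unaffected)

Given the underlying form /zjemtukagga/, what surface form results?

zjemdugaga

Rule 1 (post-nasal voicing): /t/ is a voiceless stop immediately after the nasal /m/, so it voices to [d]. /zjemtukagga/ → zjemdukagga.
Rule 2 (degemination): /gg/ is a geminate; the first /g/ deletes. /zjemdukagga/ → zjemdukaga.
Rule 3 (intervocalic voicing): /k/ is a voiceless stop between vowels /u/ and /a/, so it voices to [g]. /zjemdukaga/ → zjemdugaga.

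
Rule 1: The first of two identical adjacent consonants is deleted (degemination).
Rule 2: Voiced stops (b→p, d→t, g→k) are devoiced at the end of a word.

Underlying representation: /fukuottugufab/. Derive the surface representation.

fukuotugufap

Rule 1 (degemination): /tt/ is a geminate; the first /t/ deletes. /fukuottugufab/ → fukuotugufab.
Rule 2 (final devoicing): /b/ is a voiced stop in word-final position, so it devoices to [p]. /fukuotugufab/ → fukuotugufap.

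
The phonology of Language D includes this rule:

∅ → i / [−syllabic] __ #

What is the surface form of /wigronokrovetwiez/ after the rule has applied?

the form ends in the consonant /z/, so [i] is inserted word-finally.
Surface form: [wigronokrovetwiezi].

wigronokrovetwiezi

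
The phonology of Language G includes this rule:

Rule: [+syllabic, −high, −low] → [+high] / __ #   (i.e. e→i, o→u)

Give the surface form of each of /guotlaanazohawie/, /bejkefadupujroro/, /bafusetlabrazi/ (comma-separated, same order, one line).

/guotlaanazohawie/: /e/ is a mid vowel in word-final position, so it raises to [i]. → [guotlaanazohawii].
/bejkefadupujroro/: /o/ is a mid vowel in word-final position, so it raises to [u]. → [bejkefadupujroru].
/bafusetlabrazi/: the rule's environment is not met; surfaces unchanged as [bafusetlabrazi].

guotlaanazohawii, bejkefadupujroru, bafusetlabrazi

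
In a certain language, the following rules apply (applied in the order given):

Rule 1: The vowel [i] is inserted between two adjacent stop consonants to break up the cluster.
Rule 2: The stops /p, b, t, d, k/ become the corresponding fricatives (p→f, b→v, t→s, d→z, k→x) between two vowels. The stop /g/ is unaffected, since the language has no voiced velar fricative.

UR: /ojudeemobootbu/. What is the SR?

Rule 1 (stop-cluster i-epenthesis): /t/ and /b/ form a stop–stop cluster, so [i] is inserted between them. /ojudeemobootbu/ → ojudeemobootibu.
Rule 2 (intervocalic spirantization): /d/ is a stop between vowels /u/ and /e/, so it spirantizes to the fricative [z]. /b/ is a stop between vowels /o/ and /o/, so it spirantizes to the fricative [v]. /t/ is a stop between vowels /o/ and /i/, so it spirantizes to the fricative [s]. /b/ is a stop between vowels /i/ and /u/, so it spirantizes to the fricative [v]. /ojudeemobootibu/ → ojuzeemovoosivu.

ojuzeemovoosivu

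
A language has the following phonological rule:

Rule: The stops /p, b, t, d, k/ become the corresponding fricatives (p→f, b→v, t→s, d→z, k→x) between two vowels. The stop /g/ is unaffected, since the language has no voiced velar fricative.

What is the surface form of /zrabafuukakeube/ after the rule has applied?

/b/ is a stop between vowels /a/ and /a/, so it spirantizes to the fricative [v].
/k/ is a stop between vowels /u/ and /a/, so it spirantizes to the fricative [x].
/k/ is a stop between vowels /a/ and /e/, so it spirantizes to the fricative [x].
/b/ is a stop between vowels /u/ and /e/, so it spirantizes to the fricative [v].
Surface form: [zravafuuxaxeuve].

zravafuuxaxeuve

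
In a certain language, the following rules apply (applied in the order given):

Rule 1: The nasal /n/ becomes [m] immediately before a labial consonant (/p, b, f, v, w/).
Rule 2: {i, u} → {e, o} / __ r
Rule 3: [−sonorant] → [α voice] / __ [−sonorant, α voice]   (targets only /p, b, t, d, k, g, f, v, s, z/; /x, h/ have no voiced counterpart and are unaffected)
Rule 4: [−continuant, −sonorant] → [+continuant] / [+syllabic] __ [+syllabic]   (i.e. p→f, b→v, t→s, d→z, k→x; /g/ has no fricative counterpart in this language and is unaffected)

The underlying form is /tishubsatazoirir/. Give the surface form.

Rule 1 (nasal place assimilation): no segment meets the environment; /tishubsatazoirir/ is unchanged.
Rule 2 (pre-rhotic lowering): /i/ is a high vowel immediately before /r/, so it lowers to [e]. /i/ is a high vowel immediately before /r/, so it lowers to [e]. /tishubsatazoirir/ → tishubsatazoerer.
Rule 3 (regressive voicing assimilation): /b/ precedes the voiceless obstruent /s/, so it devoices to [p] by assimilation. /tishubsatazoerer/ → tishupsatazoerer.
Rule 4 (intervocalic spirantization): /t/ is a stop between vowels /a/ and /a/, so it spirantizes to the fricative [s]. /tishupsatazoerer/ → tishupsasazoerer.

tishupsasazoerer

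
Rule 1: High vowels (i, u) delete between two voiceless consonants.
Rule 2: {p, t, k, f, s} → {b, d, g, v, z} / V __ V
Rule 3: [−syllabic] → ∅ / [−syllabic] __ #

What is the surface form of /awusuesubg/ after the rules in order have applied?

Rule 1 (high vowel syncope): no segment meets the environment; /awusuesubg/ is unchanged.
Rule 2 (intervocalic voicing): /s/ is a voiceless obstruent between vowels /u/ and /u/, so it voices to [z]. /s/ is a voiceless obstruent between vowels /e/ and /u/, so it voices to [z]. /awusuesubg/ → awuzuezubg.
Rule 3 (final cluster simplification): /g/ is the second consonant of a word-final cluster /bg/, so it deletes. /awuzuezubg/ → awuzuezub.

awuzuezub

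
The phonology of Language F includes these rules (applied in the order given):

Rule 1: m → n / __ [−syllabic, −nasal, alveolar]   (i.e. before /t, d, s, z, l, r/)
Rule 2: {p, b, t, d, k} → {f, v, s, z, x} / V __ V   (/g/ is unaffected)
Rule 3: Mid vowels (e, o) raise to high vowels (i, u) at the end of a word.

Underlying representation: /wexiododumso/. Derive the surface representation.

Rule 1 (nasal place assimilation): /m/ precedes the alveolar consonant /s/, so it assimilates in place to [n]. /wexiododumso/ → wexiododunso.
Rule 2 (intervocalic spirantization): /d/ is a stop between vowels /o/ and /o/, so it spirantizes to the fricative [z]. /d/ is a stop between vowels /o/ and /u/, so it spirantizes to the fricative [z]. /wexiododunso/ → wexiozozunso.
Rule 3 (final vowel raising): /o/ is a mid vowel in word-final position, so it raises to [u]. /wexiozozunso/ → wexiozozunsu.

wexiozozunsu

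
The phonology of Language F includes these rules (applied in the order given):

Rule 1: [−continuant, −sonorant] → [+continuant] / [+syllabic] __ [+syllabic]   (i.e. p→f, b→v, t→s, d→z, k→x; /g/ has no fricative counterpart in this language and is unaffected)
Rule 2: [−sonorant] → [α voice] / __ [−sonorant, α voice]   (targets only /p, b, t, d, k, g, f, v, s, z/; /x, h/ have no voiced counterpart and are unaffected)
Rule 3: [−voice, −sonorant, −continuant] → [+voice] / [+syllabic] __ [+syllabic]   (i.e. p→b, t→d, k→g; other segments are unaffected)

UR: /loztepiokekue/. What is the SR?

lostefioxexue

Rule 1 (intervocalic spirantization): /p/ is a stop between vowels /e/ and /i/, so it spirantizes to the fricative [f]. /k/ is a stop between vowels /o/ and /e/, so it spirantizes to the fricative [x]. /k/ is a stop between vowels /e/ and /u/, so it spirantizes to the fricative [x]. /loztepiokekue/ → loztefioxexue.
Rule 2 (regressive voicing assimilation): /z/ precedes the voiceless obstruent /t/, so it devoices to [s] by assimilation. /loztefioxexue/ → lostefioxexue.
Rule 3 (intervocalic voicing): no segment meets the environment; /lostefioxexue/ is unchanged.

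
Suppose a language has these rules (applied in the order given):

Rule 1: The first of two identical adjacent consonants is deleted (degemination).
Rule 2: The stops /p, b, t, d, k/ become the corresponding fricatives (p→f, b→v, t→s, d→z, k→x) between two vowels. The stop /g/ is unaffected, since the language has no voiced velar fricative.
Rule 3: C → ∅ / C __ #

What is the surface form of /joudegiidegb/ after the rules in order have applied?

jouzegiizeg

Rule 1 (degemination): no segment meets the environment; /joudegiidegb/ is unchanged.
Rule 2 (intervocalic spirantization): /d/ is a stop between vowels /u/ and /e/, so it spirantizes to the fricative [z]. /d/ is a stop between vowels /i/ and /e/, so it spirantizes to the fricative [z]. /joudegiidegb/ → jouzegiizegb.
Rule 3 (final cluster simplification): /b/ is the second consonant of a word-final cluster /gb/, so it deletes. /jouzegiizegb/ → jouzegiizeg.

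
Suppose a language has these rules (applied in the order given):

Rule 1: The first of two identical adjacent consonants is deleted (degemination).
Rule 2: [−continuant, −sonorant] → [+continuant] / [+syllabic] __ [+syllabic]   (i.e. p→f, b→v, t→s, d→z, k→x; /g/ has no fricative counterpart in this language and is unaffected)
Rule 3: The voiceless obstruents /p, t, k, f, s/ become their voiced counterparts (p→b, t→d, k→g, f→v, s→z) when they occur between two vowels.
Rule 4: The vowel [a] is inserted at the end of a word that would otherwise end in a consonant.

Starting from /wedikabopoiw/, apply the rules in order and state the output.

Rule 1 (degemination): no segment meets the environment; /wedikabopoiw/ is unchanged.
Rule 2 (intervocalic spirantization): /d/ is a stop between vowels /e/ and /i/, so it spirantizes to the fricative [z]. /k/ is a stop between vowels /i/ and /a/, so it spirantizes to the fricative [x]. /b/ is a stop between vowels /a/ and /o/, so it spirantizes to the fricative [v]. /p/ is a stop between vowels /o/ and /o/, so it spirantizes to the fricative [f]. /wedikabopoiw/ → wezixavofoiw.
Rule 3 (intervocalic voicing): /f/ is a voiceless obstruent between vowels /o/ and /o/, so it voices to [v]. /wezixavofoiw/ → wezixavovoiw.
Rule 4 (final a-epenthesis): the form ends in the consonant /w/, so [a] is inserted word-finally. /wezixavovoiw/ → wezixavovoiwa.

wezixavovoiwa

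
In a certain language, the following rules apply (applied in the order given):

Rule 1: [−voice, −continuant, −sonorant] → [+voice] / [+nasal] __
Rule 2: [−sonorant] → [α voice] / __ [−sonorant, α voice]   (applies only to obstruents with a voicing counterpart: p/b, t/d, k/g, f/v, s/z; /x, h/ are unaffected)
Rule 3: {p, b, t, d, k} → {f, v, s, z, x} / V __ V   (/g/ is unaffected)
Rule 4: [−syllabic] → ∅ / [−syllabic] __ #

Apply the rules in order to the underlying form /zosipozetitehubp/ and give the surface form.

zosifozesisehup

Rule 1 (post-nasal voicing): no segment meets the environment; /zosipozetitehubp/ is unchanged.
Rule 2 (regressive voicing assimilation): /b/ precedes the voiceless obstruent /p/, so it devoices to [p] by assimilation. /zosipozetitehubp/ → zosipozetitehupp.
Rule 3 (intervocalic spirantization): /p/ is a stop between vowels /i/ and /o/, so it spirantizes to the fricative [f]. /t/ is a stop between vowels /e/ and /i/, so it spirantizes to the fricative [s]. /t/ is a stop between vowels /i/ and /e/, so it spirantizes to the fricative [s]. /zosipozetitehupp/ → zosifozesisehupp.
Rule 4 (final cluster simplification): /p/ is the second consonant of a word-final cluster /pp/, so it deletes. /zosifozesisehupp/ → zosifozesisehup.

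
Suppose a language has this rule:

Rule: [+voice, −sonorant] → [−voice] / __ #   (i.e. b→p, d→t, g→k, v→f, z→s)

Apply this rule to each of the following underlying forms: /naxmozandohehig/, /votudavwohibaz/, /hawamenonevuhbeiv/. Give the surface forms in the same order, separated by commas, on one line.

naxmozandohehik, votudavwohibas, hawamenonevuhbeif

/naxmozandohehig/: /g/ is a voiced obstruent in word-final position, so it devoices to [k]. → [naxmozandohehik].
/votudavwohibaz/: /z/ is a voiced obstruent in word-final position, so it devoices to [s]. → [votudavwohibas].
/hawamenonevuhbeiv/: /v/ is a voiced obstruent in word-final position, so it devoices to [f]. → [hawamenonevuhbeif].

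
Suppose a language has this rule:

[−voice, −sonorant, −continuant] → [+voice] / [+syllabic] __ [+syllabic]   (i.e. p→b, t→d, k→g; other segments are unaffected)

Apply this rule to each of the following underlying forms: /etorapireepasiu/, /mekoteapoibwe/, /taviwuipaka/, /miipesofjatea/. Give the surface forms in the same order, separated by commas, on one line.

/etorapireepasiu/: /t/ is a voiceless stop between vowels /e/ and /o/, so it voices to [d]. /p/ is a voiceless stop between vowels /a/ and /i/, so it voices to [b]. /p/ is a voiceless stop between vowels /e/ and /a/, so it voices to [b]. → [edorabireebasiu].
/mekoteapoibwe/: /k/ is a voiceless stop between vowels /e/ and /o/, so it voices to [g]. /t/ is a voiceless stop between vowels /o/ and /e/, so it voices to [d]. /p/ is a voiceless stop between vowels /a/ and /o/, so it voices to [b]. → [megodeaboibwe].
/taviwuipaka/: /p/ is a voiceless stop between vowels /i/ and /a/, so it voices to [b]. /k/ is a voiceless stop between vowels /a/ and /a/, so it voices to [g]. → [taviwuibaga].
/miipesofjatea/: /p/ is a voiceless stop between vowels /i/ and /e/, so it voices to [b]. /t/ is a voiceless stop between vowels /a/ and /e/, so it voices to [d]. → [miibesofjadea].

edorabireebasiu, megodeaboibwe, taviwuibaga, miibesofjadea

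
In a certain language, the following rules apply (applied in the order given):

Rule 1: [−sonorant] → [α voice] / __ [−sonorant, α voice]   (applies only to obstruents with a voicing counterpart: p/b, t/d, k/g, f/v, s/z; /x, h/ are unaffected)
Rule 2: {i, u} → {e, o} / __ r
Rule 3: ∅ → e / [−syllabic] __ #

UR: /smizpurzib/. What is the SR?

Rule 1 (regressive voicing assimilation): /z/ precedes the voiceless obstruent /p/, so it devoices to [s] by assimilation. /smizpurzib/ → smispurzib.
Rule 2 (pre-rhotic lowering): /u/ is a high vowel immediately before /r/, so it lowers to [o]. /smispurzib/ → smisporzib.
Rule 3 (final e-epenthesis): the form ends in the consonant /b/, so [e] is inserted word-finally. /smisporzib/ → smisporzibe.

smisporzibe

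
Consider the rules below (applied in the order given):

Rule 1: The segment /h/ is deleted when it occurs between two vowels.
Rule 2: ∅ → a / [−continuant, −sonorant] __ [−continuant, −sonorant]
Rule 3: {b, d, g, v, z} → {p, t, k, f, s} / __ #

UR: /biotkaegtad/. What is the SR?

Rule 1 (intervocalic h-deletion): no segment meets the environment; /biotkaegtad/ is unchanged.
Rule 2 (stop-cluster a-epenthesis): /t/ and /k/ form a stop–stop cluster, so [a] is inserted between them. /g/ and /t/ form a stop–stop cluster, so [a] is inserted between them. /biotkaegtad/ → biotakaegatad.
Rule 3 (final devoicing): /d/ is a voiced obstruent in word-final position, so it devoices to [t]. /biotakaegatad/ → biotakaegatat.

biotakaegatat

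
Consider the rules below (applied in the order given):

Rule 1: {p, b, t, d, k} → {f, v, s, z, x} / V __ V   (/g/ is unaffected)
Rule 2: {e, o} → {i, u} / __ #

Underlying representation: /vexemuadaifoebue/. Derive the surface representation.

vexemuazaifoevui

Rule 1 (intervocalic spirantization): /d/ is a stop between vowels /a/ and /a/, so it spirantizes to the fricative [z]. /b/ is a stop between vowels /e/ and /u/, so it spirantizes to the fricative [v]. /vexemuadaifoebue/ → vexemuazaifoevue.
Rule 2 (final vowel raising): /e/ is a mid vowel in word-final position, so it raises to [i]. /vexemuazaifoevue/ → vexemuazaifoevui.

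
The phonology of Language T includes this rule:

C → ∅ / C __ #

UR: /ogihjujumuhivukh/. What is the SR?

ogihjujumuhivuk

/h/ is the second consonant of a word-final cluster /kh/, so it deletes.
The other instances of /g/, /h/, /j/, /m/, /v/, /k/ do not occur in the required environment and remain unchanged.
Surface form: [ogihjujumuhivuk].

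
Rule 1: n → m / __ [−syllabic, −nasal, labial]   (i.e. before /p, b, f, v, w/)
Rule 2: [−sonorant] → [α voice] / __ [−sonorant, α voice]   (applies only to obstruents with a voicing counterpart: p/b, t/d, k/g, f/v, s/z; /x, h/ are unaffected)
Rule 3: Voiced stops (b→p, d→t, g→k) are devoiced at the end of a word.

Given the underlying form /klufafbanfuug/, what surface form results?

klufavbamfuuk

Rule 1 (nasal place assimilation): /n/ precedes the labial consonant /f/, so it assimilates in place to [m]. /klufafbanfuug/ → klufafbamfuug.
Rule 2 (regressive voicing assimilation): /f/ precedes the voiced obstruent /b/, so it voices to [v] by assimilation. /klufafbamfuug/ → klufavbamfuug.
Rule 3 (final devoicing): /g/ is a voiced stop in word-final position, so it devoices to [k]. /klufavbamfuug/ → klufavbamfuuk.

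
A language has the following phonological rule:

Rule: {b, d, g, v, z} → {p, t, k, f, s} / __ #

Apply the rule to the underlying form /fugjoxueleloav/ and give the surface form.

/v/ is a voiced obstruent in word-final position, so it devoices to [f].
Surface form: [fugjoxueleloaf].

fugjoxueleloaf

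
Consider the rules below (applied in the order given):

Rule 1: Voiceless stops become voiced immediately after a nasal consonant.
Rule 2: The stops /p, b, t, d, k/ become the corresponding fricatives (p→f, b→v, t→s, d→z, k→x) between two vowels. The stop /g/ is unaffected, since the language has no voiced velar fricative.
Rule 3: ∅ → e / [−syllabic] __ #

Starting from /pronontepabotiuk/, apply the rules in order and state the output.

pronondefavosiuke

Rule 1 (post-nasal voicing): /t/ is a voiceless stop immediately after the nasal /n/, so it voices to [d]. /pronontepabotiuk/ → pronondepabotiuk.
Rule 2 (intervocalic spirantization): /p/ is a stop between vowels /e/ and /a/, so it spirantizes to the fricative [f]. /b/ is a stop between vowels /a/ and /o/, so it spirantizes to the fricative [v]. /t/ is a stop between vowels /o/ and /i/, so it spirantizes to the fricative [s]. /pronondepabotiuk/ → pronondefavosiuk.
Rule 3 (final e-epenthesis): the form ends in the consonant /k/, so [e] is inserted word-finally. /pronondefavosiuk/ → pronondefavosiuke.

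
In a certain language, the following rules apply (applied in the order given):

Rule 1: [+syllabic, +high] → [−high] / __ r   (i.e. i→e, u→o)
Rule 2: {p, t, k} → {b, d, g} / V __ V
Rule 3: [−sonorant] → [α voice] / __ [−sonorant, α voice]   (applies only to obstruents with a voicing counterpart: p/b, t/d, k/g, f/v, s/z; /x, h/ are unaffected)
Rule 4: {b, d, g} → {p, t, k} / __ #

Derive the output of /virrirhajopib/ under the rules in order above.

Rule 1 (pre-rhotic lowering): /i/ is a high vowel immediately before /r/, so it lowers to [e]. /i/ is a high vowel immediately before /r/, so it lowers to [e]. /virrirhajopib/ → verrerhajopib.
Rule 2 (intervocalic voicing): /p/ is a voiceless stop between vowels /o/ and /i/, so it voices to [b]. /verrerhajopib/ → verrerhajobib.
Rule 3 (regressive voicing assimilation): no segment meets the environment; /verrerhajobib/ is unchanged.
Rule 4 (final devoicing): /b/ is a voiced stop in word-final position, so it devoices to [p]. /verrerhajobib/ → verrerhajobip.

verrerhajobip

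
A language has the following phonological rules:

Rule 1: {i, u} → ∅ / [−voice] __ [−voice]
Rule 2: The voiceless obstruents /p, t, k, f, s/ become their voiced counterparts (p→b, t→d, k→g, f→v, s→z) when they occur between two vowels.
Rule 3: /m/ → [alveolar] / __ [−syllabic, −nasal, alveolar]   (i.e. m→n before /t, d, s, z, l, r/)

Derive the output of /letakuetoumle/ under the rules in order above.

Rule 1 (high vowel syncope): no segment meets the environment; /letakuetoumle/ is unchanged.
Rule 2 (intervocalic voicing): /t/ is a voiceless obstruent between vowels /e/ and /a/, so it voices to [d]. /k/ is a voiceless obstruent between vowels /a/ and /u/, so it voices to [g]. /t/ is a voiceless obstruent between vowels /e/ and /o/, so it voices to [d]. /letakuetoumle/ → ledaguedoumle.
Rule 3 (nasal place assimilation): /m/ precedes the alveolar consonant /l/, so it assimilates in place to [n]. /ledaguedoumle/ → ledaguedounle.

ledaguedounle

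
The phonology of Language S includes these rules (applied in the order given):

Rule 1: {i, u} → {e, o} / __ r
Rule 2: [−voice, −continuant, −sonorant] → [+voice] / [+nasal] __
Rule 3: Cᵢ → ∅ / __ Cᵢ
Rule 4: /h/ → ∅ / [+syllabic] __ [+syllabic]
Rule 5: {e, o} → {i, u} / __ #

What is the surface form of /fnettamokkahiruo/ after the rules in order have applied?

Rule 1 (pre-rhotic lowering): /i/ is a high vowel immediately before /r/, so it lowers to [e]. /fnettamokkahiruo/ → fnettamokkaheruo.
Rule 2 (post-nasal voicing): no segment meets the environment; /fnettamokkaheruo/ is unchanged.
Rule 3 (degemination): /tt/ is a geminate; the first /t/ deletes. /kk/ is a geminate; the first /k/ deletes. /fnettamokkaheruo/ → fnetamokaheruo.
Rule 4 (intervocalic h-deletion): /h/ occurs between vowels /a/ and /e/, so it deletes. /fnetamokaheruo/ → fnetamokaeruo.
Rule 5 (final vowel raising): /o/ is a mid vowel in word-final position, so it raises to [u]. /fnetamokaeruo/ → fnetamokaeruu.

fnetamokaeruu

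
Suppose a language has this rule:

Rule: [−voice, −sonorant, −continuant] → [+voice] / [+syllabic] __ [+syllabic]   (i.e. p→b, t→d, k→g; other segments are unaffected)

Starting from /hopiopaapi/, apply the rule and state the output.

hobiobaabi

/p/ is a voiceless stop between vowels /o/ and /i/, so it voices to [b].
/p/ is a voiceless stop between vowels /o/ and /a/, so it voices to [b].
/p/ is a voiceless stop between vowels /a/ and /i/, so it voices to [b].
Surface form: [hobiobaabi].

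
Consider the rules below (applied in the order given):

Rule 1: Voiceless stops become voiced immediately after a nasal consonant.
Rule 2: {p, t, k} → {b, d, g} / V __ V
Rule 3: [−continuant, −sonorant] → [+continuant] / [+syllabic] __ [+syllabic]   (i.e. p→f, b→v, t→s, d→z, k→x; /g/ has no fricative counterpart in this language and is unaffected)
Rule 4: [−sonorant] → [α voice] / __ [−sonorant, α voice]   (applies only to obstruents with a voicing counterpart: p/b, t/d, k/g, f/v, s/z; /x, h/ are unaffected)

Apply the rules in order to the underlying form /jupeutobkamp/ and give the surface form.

juveuzopkamb

Rule 1 (post-nasal voicing): /p/ is a voiceless stop immediately after the nasal /m/, so it voices to [b]. /jupeutobkamp/ → jupeutobkamb.
Rule 2 (intervocalic voicing): /p/ is a voiceless stop between vowels /u/ and /e/, so it voices to [b]. /t/ is a voiceless stop between vowels /u/ and /o/, so it voices to [d]. /jupeutobkamb/ → jubeudobkamb.
Rule 3 (intervocalic spirantization): /b/ is a stop between vowels /u/ and /e/, so it spirantizes to the fricative [v]. /d/ is a stop between vowels /u/ and /o/, so it spirantizes to the fricative [z]. /jubeudobkamb/ → juveuzobkamb.
Rule 4 (regressive voicing assimilation): /b/ precedes the voiceless obstruent /k/, so it devoices to [p] by assimilation. /juveuzobkamb/ → juveuzopkamb.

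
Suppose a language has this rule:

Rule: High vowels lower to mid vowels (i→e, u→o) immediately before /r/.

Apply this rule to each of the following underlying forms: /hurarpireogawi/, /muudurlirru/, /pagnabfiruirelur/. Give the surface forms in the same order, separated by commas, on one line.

/hurarpireogawi/: /u/ is a high vowel immediately before /r/, so it lowers to [o]. /i/ is a high vowel immediately before /r/, so it lowers to [e]. → [horarpereogawi].
/muudurlirru/: /u/ is a high vowel immediately before /r/, so it lowers to [o]. /i/ is a high vowel immediately before /r/, so it lowers to [e]. → [muudorlerru].
/pagnabfiruirelur/: /i/ is a high vowel immediately before /r/, so it lowers to [e]. /i/ is a high vowel immediately before /r/, so it lowers to [e]. /u/ is a high vowel immediately before /r/, so it lowers to [o]. → [pagnabferuerelor].

horarpereogawi, muudorlerru, pagnabferuerelor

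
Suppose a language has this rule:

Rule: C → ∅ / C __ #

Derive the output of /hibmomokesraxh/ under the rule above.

/h/ is the second consonant of a word-final cluster /xh/, so it deletes.
Surface form: [hibmomokesrax].

hibmomokesrax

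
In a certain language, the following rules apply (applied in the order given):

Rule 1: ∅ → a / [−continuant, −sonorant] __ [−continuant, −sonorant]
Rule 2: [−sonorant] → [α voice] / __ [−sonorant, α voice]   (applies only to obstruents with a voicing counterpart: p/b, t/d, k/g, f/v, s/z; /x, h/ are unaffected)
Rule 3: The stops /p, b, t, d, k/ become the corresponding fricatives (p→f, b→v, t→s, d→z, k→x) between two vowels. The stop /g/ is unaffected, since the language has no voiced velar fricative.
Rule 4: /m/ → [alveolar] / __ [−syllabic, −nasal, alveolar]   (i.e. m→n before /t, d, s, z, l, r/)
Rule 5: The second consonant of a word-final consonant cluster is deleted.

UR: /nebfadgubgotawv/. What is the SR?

Rule 1 (stop-cluster a-epenthesis): /d/ and /g/ form a stop–stop cluster, so [a] is inserted between them. /b/ and /g/ form a stop–stop cluster, so [a] is inserted between them. /nebfadgubgotawv/ → nebfadagubagotawv.
Rule 2 (regressive voicing assimilation): /b/ precedes the voiceless obstruent /f/, so it devoices to [p] by assimilation. /nebfadagubagotawv/ → nepfadagubagotawv.
Rule 3 (intervocalic spirantization): /d/ is a stop between vowels /a/ and /a/, so it spirantizes to the fricative [z]. /b/ is a stop between vowels /u/ and /a/, so it spirantizes to the fricative [v]. /t/ is a stop between vowels /o/ and /a/, so it spirantizes to the fricative [s]. /nepfadagubagotawv/ → nepfazaguvagosawv.
Rule 4 (nasal place assimilation): no segment meets the environment; /nepfazaguvagosawv/ is unchanged.
Rule 5 (final cluster simplification): /v/ is the second consonant of a word-final cluster /wv/, so it deletes. /nepfazaguvagosawv/ → nepfazaguvagosaw.

nepfazaguvagosaw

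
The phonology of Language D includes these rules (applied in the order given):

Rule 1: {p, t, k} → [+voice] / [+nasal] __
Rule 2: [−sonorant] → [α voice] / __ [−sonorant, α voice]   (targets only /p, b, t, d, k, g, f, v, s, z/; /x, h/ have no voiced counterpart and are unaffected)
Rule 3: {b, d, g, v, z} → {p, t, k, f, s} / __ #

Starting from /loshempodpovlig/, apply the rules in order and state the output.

Rule 1 (post-nasal voicing): /p/ is a voiceless stop immediately after the nasal /m/, so it voices to [b]. /loshempodpovlig/ → loshembodpovlig.
Rule 2 (regressive voicing assimilation): /d/ precedes the voiceless obstruent /p/, so it devoices to [t] by assimilation. /loshembodpovlig/ → loshembotpovlig.
Rule 3 (final devoicing): /g/ is a voiced obstruent in word-final position, so it devoices to [k]. /loshembotpovlig/ → loshembotpovlik.

loshembotpovlik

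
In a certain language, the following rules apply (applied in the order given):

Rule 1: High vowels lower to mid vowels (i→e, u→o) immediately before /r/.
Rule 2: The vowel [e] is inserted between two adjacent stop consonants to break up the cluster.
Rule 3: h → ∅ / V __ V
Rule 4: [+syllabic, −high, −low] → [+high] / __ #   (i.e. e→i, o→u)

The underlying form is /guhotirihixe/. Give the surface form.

guoteriixi

Rule 1 (pre-rhotic lowering): /i/ is a high vowel immediately before /r/, so it lowers to [e]. /guhotirihixe/ → guhoterihixe.
Rule 2 (stop-cluster e-epenthesis): no segment meets the environment; /guhoterihixe/ is unchanged.
Rule 3 (intervocalic h-deletion): /h/ occurs between vowels /u/ and /o/, so it deletes. /h/ occurs between vowels /i/ and /i/, so it deletes. /guhoterihixe/ → guoteriixe.
Rule 4 (final vowel raising): /e/ is a mid vowel in word-final position, so it raises to [i]. /guoteriixe/ → guoteriixi.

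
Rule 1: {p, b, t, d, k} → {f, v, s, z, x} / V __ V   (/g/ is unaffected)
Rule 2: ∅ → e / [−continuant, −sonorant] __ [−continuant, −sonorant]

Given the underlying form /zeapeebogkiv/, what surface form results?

zeafeevogekiv

Rule 1 (intervocalic spirantization): /p/ is a stop between vowels /a/ and /e/, so it spirantizes to the fricative [f]. /b/ is a stop between vowels /e/ and /o/, so it spirantizes to the fricative [v]. /zeapeebogkiv/ → zeafeevogkiv.
Rule 2 (stop-cluster e-epenthesis): /g/ and /k/ form a stop–stop cluster, so [e] is inserted between them. /zeafeevogkiv/ → zeafeevogekiv.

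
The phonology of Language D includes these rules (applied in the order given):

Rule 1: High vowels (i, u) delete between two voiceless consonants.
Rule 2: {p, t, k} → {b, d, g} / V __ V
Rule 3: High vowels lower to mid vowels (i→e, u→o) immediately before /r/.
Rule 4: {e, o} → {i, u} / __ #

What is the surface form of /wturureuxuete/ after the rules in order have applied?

wtororeuxuedi

Rule 1 (high vowel syncope): no segment meets the environment; /wturureuxuete/ is unchanged.
Rule 2 (intervocalic voicing): /t/ is a voiceless stop between vowels /e/ and /e/, so it voices to [d]. /wturureuxuete/ → wturureuxuede.
Rule 3 (pre-rhotic lowering): /u/ is a high vowel immediately before /r/, so it lowers to [o]. /u/ is a high vowel immediately before /r/, so it lowers to [o]. /wturureuxuede/ → wtororeuxuede.
Rule 4 (final vowel raising): /e/ is a mid vowel in word-final position, so it raises to [i]. /wtororeuxuede/ → wtororeuxuedi.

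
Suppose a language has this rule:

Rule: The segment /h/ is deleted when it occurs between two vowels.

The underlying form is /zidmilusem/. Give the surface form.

zidmilusem

No segment of /zidmilusem/ meets the structural description of the rule, so the form surfaces unchanged.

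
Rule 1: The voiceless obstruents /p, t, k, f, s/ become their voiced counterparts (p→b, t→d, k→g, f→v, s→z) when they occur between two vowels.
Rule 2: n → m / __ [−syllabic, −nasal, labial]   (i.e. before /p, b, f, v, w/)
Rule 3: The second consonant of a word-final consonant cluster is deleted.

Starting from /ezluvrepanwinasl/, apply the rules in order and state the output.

Rule 1 (intervocalic voicing): /p/ is a voiceless obstruent between vowels /e/ and /a/, so it voices to [b]. /ezluvrepanwinasl/ → ezluvrebanwinasl.
Rule 2 (nasal place assimilation): /n/ precedes the labial consonant /w/, so it assimilates in place to [m]. /ezluvrebanwinasl/ → ezluvrebamwinasl.
Rule 3 (final cluster simplification): /l/ is the second consonant of a word-final cluster /sl/, so it deletes. /ezluvrebamwinasl/ → ezluvrebamwinas.

ezluvrebamwinas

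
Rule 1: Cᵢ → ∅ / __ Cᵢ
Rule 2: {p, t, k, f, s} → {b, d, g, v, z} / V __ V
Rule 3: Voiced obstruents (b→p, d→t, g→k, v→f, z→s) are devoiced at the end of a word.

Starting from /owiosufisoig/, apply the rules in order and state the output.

Rule 1 (degemination): no segment meets the environment; /owiosufisoig/ is unchanged.
Rule 2 (intervocalic voicing): /s/ is a voiceless obstruent between vowels /o/ and /u/, so it voices to [z]. /f/ is a voiceless obstruent between vowels /u/ and /i/, so it voices to [v]. /s/ is a voiceless obstruent between vowels /i/ and /o/, so it voices to [z]. /owiosufisoig/ → owiozuvizoig.
Rule 3 (final devoicing): /g/ is a voiced obstruent in word-final position, so it devoices to [k]. /owiozuvizoig/ → owiozuvizoik.

owiozuvizoik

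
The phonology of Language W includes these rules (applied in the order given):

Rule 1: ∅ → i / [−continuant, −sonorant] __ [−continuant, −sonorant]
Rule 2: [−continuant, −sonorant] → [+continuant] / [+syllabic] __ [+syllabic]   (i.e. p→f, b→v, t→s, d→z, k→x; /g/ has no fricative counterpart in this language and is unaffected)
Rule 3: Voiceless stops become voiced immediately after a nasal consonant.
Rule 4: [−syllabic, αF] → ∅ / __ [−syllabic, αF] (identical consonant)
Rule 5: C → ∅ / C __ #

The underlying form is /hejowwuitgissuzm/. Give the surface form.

Rule 1 (stop-cluster i-epenthesis): /t/ and /g/ form a stop–stop cluster, so [i] is inserted between them. /hejowwuitgissuzm/ → hejowwuitigissuzm.
Rule 2 (intervocalic spirantization): /t/ is a stop between vowels /i/ and /i/, so it spirantizes to the fricative [s]. /hejowwuitigissuzm/ → hejowwuisigissuzm.
Rule 3 (post-nasal voicing): no segment meets the environment; /hejowwuisigissuzm/ is unchanged.
Rule 4 (degemination): /ww/ is a geminate; the first /w/ deletes. /ss/ is a geminate; the first /s/ deletes. /hejowwuisigissuzm/ → hejowuisigisuzm.
Rule 5 (final cluster simplification): /m/ is the second consonant of a word-final cluster /zm/, so it deletes. /hejowuisigisuzm/ → hejowuisigisuz.

hejowuisigisuz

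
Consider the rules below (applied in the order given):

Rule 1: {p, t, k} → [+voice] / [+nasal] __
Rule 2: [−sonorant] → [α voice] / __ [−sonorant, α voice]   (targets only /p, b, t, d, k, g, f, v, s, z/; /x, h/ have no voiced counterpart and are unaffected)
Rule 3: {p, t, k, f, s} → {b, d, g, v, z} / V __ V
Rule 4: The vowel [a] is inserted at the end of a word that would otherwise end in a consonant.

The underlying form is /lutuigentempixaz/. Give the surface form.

Rule 1 (post-nasal voicing): /t/ is a voiceless stop immediately after the nasal /n/, so it voices to [d]. /p/ is a voiceless stop immediately after the nasal /m/, so it voices to [b]. /lutuigentempixaz/ → lutuigendembixaz.
Rule 2 (regressive voicing assimilation): no segment meets the environment; /lutuigendembixaz/ is unchanged.
Rule 3 (intervocalic voicing): /t/ is a voiceless obstruent between vowels /u/ and /u/, so it voices to [d]. /lutuigendembixaz/ → luduigendembixaz.
Rule 4 (final a-epenthesis): the form ends in the consonant /z/, so [a] is inserted word-finally. /luduigendembixaz/ → luduigendembixaza.

luduigendembixaza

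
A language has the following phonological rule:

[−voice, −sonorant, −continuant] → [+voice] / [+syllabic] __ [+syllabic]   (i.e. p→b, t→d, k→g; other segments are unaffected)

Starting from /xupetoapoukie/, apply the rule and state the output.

xubedoabougie

/p/ is a voiceless stop between vowels /u/ and /e/, so it voices to [b].
/t/ is a voiceless stop between vowels /e/ and /o/, so it voices to [d].
/p/ is a voiceless stop between vowels /a/ and /o/, so it voices to [b].
/k/ is a voiceless stop between vowels /u/ and /i/, so it voices to [g].
Surface form: [xubedoabougie].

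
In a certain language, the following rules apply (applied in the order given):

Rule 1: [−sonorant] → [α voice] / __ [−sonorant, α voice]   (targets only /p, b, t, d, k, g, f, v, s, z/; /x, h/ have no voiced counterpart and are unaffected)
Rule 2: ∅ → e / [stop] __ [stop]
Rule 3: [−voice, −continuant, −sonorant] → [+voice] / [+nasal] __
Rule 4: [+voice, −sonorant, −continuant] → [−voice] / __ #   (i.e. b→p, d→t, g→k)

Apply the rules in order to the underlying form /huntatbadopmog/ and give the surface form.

hundadebadopmok

Rule 1 (regressive voicing assimilation): /t/ precedes the voiced obstruent /b/, so it voices to [d] by assimilation. /huntatbadopmog/ → huntadbadopmog.
Rule 2 (stop-cluster e-epenthesis): /d/ and /b/ form a stop–stop cluster, so [e] is inserted between them. /huntadbadopmog/ → huntadebadopmog.
Rule 3 (post-nasal voicing): /t/ is a voiceless stop immediately after the nasal /n/, so it voices to [d]. /huntadebadopmog/ → hundadebadopmog.
Rule 4 (final devoicing): /g/ is a voiced stop in word-final position, so it devoices to [k]. /hundadebadopmog/ → hundadebadopmok.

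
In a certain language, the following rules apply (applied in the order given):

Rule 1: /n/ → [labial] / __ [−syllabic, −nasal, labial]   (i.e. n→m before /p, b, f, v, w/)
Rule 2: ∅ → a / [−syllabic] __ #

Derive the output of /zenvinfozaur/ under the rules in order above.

Rule 1 (nasal place assimilation): /n/ precedes the labial consonant /v/, so it assimilates in place to [m]. /n/ precedes the labial consonant /f/, so it assimilates in place to [m]. /zenvinfozaur/ → zemvimfozaur.
Rule 2 (final a-epenthesis): the form ends in the consonant /r/, so [a] is inserted word-finally. /zemvimfozaur/ → zemvimfozaura.

zemvimfozaura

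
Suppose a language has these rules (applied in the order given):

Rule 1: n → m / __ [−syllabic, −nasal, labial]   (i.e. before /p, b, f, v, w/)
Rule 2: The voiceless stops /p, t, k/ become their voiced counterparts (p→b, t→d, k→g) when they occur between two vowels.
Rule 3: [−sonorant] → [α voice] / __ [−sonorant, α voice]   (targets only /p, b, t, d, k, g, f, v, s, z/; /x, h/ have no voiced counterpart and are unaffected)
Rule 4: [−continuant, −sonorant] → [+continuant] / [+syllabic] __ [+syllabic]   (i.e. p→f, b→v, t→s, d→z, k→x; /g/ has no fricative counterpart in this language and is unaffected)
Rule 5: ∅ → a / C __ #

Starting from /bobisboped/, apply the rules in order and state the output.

bovizboveda

Rule 1 (nasal place assimilation): no segment meets the environment; /bobisboped/ is unchanged.
Rule 2 (intervocalic voicing): /p/ is a voiceless stop between vowels /o/ and /e/, so it voices to [b]. /bobisboped/ → bobisbobed.
Rule 3 (regressive voicing assimilation): /s/ precedes the voiced obstruent /b/, so it voices to [z] by assimilation. /bobisbobed/ → bobizbobed.
Rule 4 (intervocalic spirantization): /b/ is a stop between vowels /o/ and /i/, so it spirantizes to the fricative [v]. /b/ is a stop between vowels /o/ and /e/, so it spirantizes to the fricative [v]. /bobizbobed/ → bovizboved.
Rule 5 (final a-epenthesis): the form ends in the consonant /d/, so [a] is inserted word-finally. /bovizboved/ → bovizboveda.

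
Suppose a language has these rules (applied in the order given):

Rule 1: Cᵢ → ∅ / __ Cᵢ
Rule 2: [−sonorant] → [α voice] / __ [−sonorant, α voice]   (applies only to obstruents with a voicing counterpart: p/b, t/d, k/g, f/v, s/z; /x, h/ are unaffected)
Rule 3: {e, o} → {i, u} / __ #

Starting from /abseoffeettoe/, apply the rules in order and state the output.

Rule 1 (degemination): /ff/ is a geminate; the first /f/ deletes. /tt/ is a geminate; the first /t/ deletes. /abseoffeettoe/ → abseofeetoe.
Rule 2 (regressive voicing assimilation): /b/ precedes the voiceless obstruent /s/, so it devoices to [p] by assimilation. /abseofeetoe/ → apseofeetoe.
Rule 3 (final vowel raising): /e/ is a mid vowel in word-final position, so it raises to [i]. /apseofeetoe/ → apseofeetoi.

apseofeetoi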